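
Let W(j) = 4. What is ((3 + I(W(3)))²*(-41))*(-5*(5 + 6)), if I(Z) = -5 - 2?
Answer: 36080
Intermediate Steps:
I(Z) = -7
((3 + I(W(3)))²*(-41))*(-5*(5 + 6)) = ((3 - 7)²*(-41))*(-5*(5 + 6)) = ((-4)²*(-41))*(-5*11) = (16*(-41))*(-55) = -656*(-55) = 36080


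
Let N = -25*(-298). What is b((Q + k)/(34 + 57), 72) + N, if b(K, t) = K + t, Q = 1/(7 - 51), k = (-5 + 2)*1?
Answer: 4302565/572 ≈ 7522.0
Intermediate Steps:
k = -3 (k = -3*1 = -3)
Q = -1/44 (Q = 1/(-44) = -1/44 ≈ -0.022727)
N = 7450
b((Q + k)/(34 + 57), 72) + N = ((-1/44 - 3)/(34 + 57) + 72) + 7450 = (-133/44/91 + 72) + 7450 = (-133/44*1/91 + 72) + 7450 = (-19/572 + 72) + 7450 = 41165/572 + 7450 = 4302565/572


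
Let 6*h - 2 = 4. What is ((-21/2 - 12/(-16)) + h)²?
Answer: 1225/16 ≈ 76.563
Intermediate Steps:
h = 1 (h = ⅓ + (⅙)*4 = ⅓ + ⅔ = 1)
((-21/2 - 12/(-16)) + h)² = ((-21/2 - 12/(-16)) + 1)² = ((-21*½ - 12*(-1/16)) + 1)² = ((-21/2 + ¾) + 1)² = (-39/4 + 1)² = (-35/4)² = 1225/16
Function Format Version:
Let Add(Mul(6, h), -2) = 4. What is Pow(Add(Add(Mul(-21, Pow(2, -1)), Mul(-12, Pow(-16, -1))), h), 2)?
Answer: Rational(1225, 16) ≈ 76.563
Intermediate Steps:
h = 1 (h = Add(Rational(1, 3), Mul(Rational(1, 6), 4)) = Add(Rational(1, 3), Rational(2, 3)) = 1)
Pow(Add(Add(Mul(-21, Pow(2, -1)), Mul(-12, Pow(-16, -1))), h), 2) = Pow(Add(Add(Mul(-21, Pow(2, -1)), Mul(-12, Pow(-16, -1))), 1), 2) = Pow(Add(Add(Mul(-21, Rational(1, 2)), Mul(-12, Rational(-1, 16))), 1), 2) = Pow(Add(Add(Rational(-21, 2), Rational(3, 4)), 1), 2) = Pow(Add(Rational(-39, 4), 1), 2) = Pow(Rational(-35, 4), 2) = Rational(1225, 16)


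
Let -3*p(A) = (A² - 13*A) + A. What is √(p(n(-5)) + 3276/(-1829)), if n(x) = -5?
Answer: I*√906962691/5487 ≈ 5.4886*I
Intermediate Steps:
p(A) = 4*A - A²/3 (p(A) = -((A² - 13*A) + A)/3 = -(A² - 12*A)/3 = 4*A - A²/3)
√(p(n(-5)) + 3276/(-1829)) = √((⅓)*(-5)*(12 - 1*(-5)) + 3276/(-1829)) = √((⅓)*(-5)*(12 + 5) + 3276*(-1/1829)) = √((⅓)*(-5)*17 - 3276/1829) = √(-85/3 - 3276/1829) = √(-165293/5487) = I*√906962691/5487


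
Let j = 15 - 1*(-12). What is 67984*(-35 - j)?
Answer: -4215008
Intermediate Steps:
j = 27 (j = 15 + 12 = 27)
67984*(-35 - j) = 67984*(-35 - 1*27) = 67984*(-35 - 27) = 67984*(-62) = -4215008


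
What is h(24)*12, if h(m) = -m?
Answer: -288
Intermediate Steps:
h(24)*12 = -1*24*12 = -24*12 = -288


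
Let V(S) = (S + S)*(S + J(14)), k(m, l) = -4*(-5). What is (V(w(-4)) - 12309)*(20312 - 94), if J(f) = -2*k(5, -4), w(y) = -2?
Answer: -245466738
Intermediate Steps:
k(m, l) = 20
J(f) = -40 (J(f) = -2*20 = -40)
V(S) = 2*S*(-40 + S) (V(S) = (S + S)*(S - 40) = (2*S)*(-40 + S) = 2*S*(-40 + S))
(V(w(-4)) - 12309)*(20312 - 94) = (2*(-2)*(-40 - 2) - 12309)*(20312 - 94) = (2*(-2)*(-42) - 12309)*20218 = (168 - 12309)*20218 = -12141*20218 = -245466738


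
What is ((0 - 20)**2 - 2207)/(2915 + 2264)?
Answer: -1807/5179 ≈ -0.34891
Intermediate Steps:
((0 - 20)**2 - 2207)/(2915 + 2264) = ((-20)**2 - 2207)/5179 = (400 - 2207)*(1/5179) = -1807*1/5179 = -1807/5179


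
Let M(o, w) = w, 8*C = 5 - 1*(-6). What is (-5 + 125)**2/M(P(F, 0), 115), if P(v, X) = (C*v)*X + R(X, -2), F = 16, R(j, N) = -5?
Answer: 2880/23 ≈ 125.22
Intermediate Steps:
C = 11/8 (C = (5 - 1*(-6))/8 = (5 + 6)/8 = (1/8)*11 = 11/8 ≈ 1.3750)
P(v, X) = -5 + 11*X*v/8 (P(v, X) = (11*v/8)*X - 5 = 11*X*v/8 - 5 = -5 + 11*X*v/8)
(-5 + 125)**2/M(P(F, 0), 115) = (-5 + 125)**2/115 = 120**2*(1/115) = 14400*(1/115) = 2880/23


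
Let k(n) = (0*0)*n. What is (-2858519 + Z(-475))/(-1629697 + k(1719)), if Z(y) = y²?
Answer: 2632894/1629697 ≈ 1.6156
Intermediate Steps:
k(n) = 0 (k(n) = 0*n = 0)
(-2858519 + Z(-475))/(-1629697 + k(1719)) = (-2858519 + (-475)²)/(-1629697 + 0) = (-2858519 + 225625)/(-1629697) = -2632894*(-1/1629697) = 2632894/1629697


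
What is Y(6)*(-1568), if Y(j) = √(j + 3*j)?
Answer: -3136*√6 ≈ -7681.6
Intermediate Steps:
Y(j) = 2*√j (Y(j) = √(4*j) = 2*√j)
Y(6)*(-1568) = (2*√6)*(-1568) = -3136*√6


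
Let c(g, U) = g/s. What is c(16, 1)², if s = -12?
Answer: 16/9 ≈ 1.7778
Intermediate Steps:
c(g, U) = -g/12 (c(g, U) = g/(-12) = g*(-1/12) = -g/12)
c(16, 1)² = (-1/12*16)² = (-4/3)² = 16/9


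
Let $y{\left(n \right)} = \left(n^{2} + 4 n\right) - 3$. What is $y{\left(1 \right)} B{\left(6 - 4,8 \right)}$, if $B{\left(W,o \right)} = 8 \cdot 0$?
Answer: $0$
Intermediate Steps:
$y{\left(n \right)} = -3 + n^{2} + 4 n$
$B{\left(W,o \right)} = 0$
$y{\left(1 \right)} B{\left(6 - 4,8 \right)} = \left(-3 + 1^{2} + 4 \cdot 1\right) 0 = \left(-3 + 1 + 4\right) 0 = 2 \cdot 0 = 0$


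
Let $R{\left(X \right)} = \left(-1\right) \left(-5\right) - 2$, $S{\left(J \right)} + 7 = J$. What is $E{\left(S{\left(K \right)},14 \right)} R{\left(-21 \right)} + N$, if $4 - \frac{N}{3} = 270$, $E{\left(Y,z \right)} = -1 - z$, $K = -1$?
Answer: $-843$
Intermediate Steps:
$S{\left(J \right)} = -7 + J$
$R{\left(X \right)} = 3$ ($R{\left(X \right)} = 5 - 2 = 3$)
$N = -798$ ($N = 12 - 810 = -798$)
$E{\left(S{\left(K \right)},14 \right)} R{\left(-21 \right)} + N = \left(-1 - 14\right) 3 - 798 = \left(-15\right) 3 - 798 = -45 - 798 = -843$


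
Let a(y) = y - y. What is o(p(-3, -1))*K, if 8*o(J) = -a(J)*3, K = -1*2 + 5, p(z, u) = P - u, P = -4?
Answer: 0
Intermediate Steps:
a(y) = 0
p(z, u) = -4 - u
K = 3 (K = -2 + 5 = 3)
o(J) = 0 (o(J) = (-1*0*3)/8 = (0*3)/8 = (⅛)*0 = 0)
o(p(-3, -1))*K = 0*3 = 0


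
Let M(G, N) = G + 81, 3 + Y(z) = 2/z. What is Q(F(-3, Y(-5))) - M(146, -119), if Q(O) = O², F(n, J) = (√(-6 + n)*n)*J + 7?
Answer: -27859/25 + 2142*I/5 ≈ -1114.4 + 428.4*I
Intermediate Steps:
Y(z) = -3 + 2/z
M(G, N) = 81 + G
F(n, J) = 7 + J*n*√(-6 + n) (F(n, J) = (n*√(-6 + n))*J + 7 = J*n*√(-6 + n) + 7 = 7 + J*n*√(-6 + n))
Q(F(-3, Y(-5))) - M(146, -119) = (7 + (-3 + 2/(-5))*(-3)*√(-6 - 3))² - (81 + 146) = (7 + (-3 + 2*(-⅕))*(-3)*√(-9))² - 1*227 = (7 + (-3 - ⅖)*(-3)*(3*I))² - 227 = (7 - 17/5*(-3)*3*I)² - 227 = (7 + 153*I/5)² - 227 = -227 + (7 + 153*I/5)²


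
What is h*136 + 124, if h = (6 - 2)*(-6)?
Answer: -3140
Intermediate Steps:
h = -24 (h = 4*(-6) = -24)
h*136 + 124 = -24*136 + 124 = -3264 + 124 = -3140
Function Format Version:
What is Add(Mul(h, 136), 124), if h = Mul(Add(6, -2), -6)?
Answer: -3140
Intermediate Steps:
h = -24 (h = Mul(4, -6) = -24)
Add(Mul(h, 136), 124) = Add(Mul(-24, 136), 124) = Add(-3264, 124) = -3140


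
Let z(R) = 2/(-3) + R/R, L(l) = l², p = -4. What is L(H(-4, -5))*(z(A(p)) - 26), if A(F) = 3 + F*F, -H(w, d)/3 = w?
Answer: -3696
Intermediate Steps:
H(w, d) = -3*w
A(F) = 3 + F²
z(R) = ⅓ (z(R) = 2*(-⅓) + 1 = -⅔ + 1 = ⅓)
L(H(-4, -5))*(z(A(p)) - 26) = (-3*(-4))²*(⅓ - 26) = 12²*(-77/3) = 144*(-77/3) = -3696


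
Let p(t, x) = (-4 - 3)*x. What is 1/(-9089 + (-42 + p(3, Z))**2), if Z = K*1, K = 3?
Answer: -1/5120 ≈ -0.00019531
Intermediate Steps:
Z = 3 (Z = 3*1 = 3)
p(t, x) = -7*x
1/(-9089 + (-42 + p(3, Z))**2) = 1/(-9089 + (-42 - 7*3)**2) = 1/(-9089 + (-42 - 21)**2) = 1/(-9089 + (-63)**2) = 1/(-9089 + 3969) = 1/(-5120) = -1/5120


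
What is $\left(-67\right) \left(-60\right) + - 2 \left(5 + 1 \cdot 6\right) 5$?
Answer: $3910$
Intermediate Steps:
$\left(-67\right) \left(-60\right) + - 2 \left(5 + 1 \cdot 6\right) 5 = 4020 + - 2 \left(5 + 6\right) 5 = 4020 + \left(-2\right) 11 \cdot 5 = 4020 - 110 = 3910$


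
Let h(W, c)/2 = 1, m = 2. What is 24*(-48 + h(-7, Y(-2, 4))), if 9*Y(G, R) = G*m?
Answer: -1104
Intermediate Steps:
Y(G, R) = 2*G/9 (Y(G, R) = (G*2)/9 = (2*G)/9 = 2*G/9)
h(W, c) = 2 (h(W, c) = 2*1 = 2)
24*(-48 + h(-7, Y(-2, 4))) = 24*(-48 + 2) = 24*(-46) = -1104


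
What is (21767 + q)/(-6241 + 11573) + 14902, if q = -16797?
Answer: 39731217/2666 ≈ 14903.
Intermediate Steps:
(21767 + q)/(-6241 + 11573) + 14902 = (21767 - 16797)/(-6241 + 11573) + 14902 = 4970/5332 + 14902 = 4970*(1/5332) + 14902 = 2485/2666 + 14902 = 39731217/2666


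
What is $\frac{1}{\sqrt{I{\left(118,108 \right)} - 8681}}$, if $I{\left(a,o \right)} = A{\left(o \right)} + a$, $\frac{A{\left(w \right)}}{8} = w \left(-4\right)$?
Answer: $- \frac{i \sqrt{12019}}{12019} \approx - 0.0091215 i$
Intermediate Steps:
$A{\left(w \right)} = - 32 w$ ($A{\left(w \right)} = 8 w \left(-4\right) = 8 \left(- 4 w\right) = - 32 w$)
$I{\left(a,o \right)} = a - 32 o$ ($I{\left(a,o \right)} = - 32 o + a = a - 32 o$)
$\frac{1}{\sqrt{I{\left(118,108 \right)} - 8681}} = \frac{1}{\sqrt{\left(118 - 3456\right) - 8681}} = \frac{1}{\sqrt{-3338 - 8681}} = \frac{1}{\sqrt{-12019}} = \frac{1}{i \sqrt{12019}} = - \frac{i \sqrt{12019}}{12019}$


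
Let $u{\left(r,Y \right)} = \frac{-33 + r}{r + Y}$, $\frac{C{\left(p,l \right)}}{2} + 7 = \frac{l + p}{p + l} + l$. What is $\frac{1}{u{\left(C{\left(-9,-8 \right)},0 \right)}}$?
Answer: $\frac{28}{61} \approx 0.45902$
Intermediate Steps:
$C{\left(p,l \right)} = -12 + 2 l$ ($C{\left(p,l \right)} = -14 + 2 \left(\frac{l + p}{p + l} + l\right) = -14 + 2 \left(\frac{l + p}{l + p} + l\right) = -14 + 2 \left(1 + l\right) = -14 + \left(2 + 2 l\right) = -12 + 2 l$)
$u{\left(r,Y \right)} = \frac{-33 + r}{Y + r}$
$\frac{1}{u{\left(C{\left(-9,-8 \right)},0 \right)}} = \frac{1}{\frac{1}{0 + \left(-12 + 2 \left(-8\right)\right)} \left(-33 + \left(-12 + 2 \left(-8\right)\right)\right)} = \frac{1}{\frac{1}{0 - 28} \left(-33 - 28\right)} = \frac{1}{\frac{1}{-28} \left(-61\right)} = \frac{1}{\left(- \frac{1}{28}\right) \left(-61\right)} = \frac{1}{\frac{61}{28}} = \frac{28}{61}$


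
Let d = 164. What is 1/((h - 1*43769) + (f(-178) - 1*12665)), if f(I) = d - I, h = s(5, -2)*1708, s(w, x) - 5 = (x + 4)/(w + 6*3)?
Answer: -23/1090280 ≈ -2.1096e-5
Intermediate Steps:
s(w, x) = 5 + (4 + x)/(18 + w) (s(w, x) = 5 + (x + 4)/(w + 6*3) = 5 + (4 + x)/(w + 18) = 5 + (4 + x)/(18 + w))
h = 199836/23 (h = ((94 - 2 + 5*5)/(18 + 5))*1708 = ((94 - 2 + 25)/23)*1708 = ((1/23)*117)*1708 = (117/23)*1708 = 199836/23 ≈ 8688.5)
f(I) = 164 - I
1/((h - 1*43769) + (f(-178) - 1*12665)) = 1/((199836/23 - 1*43769) + ((164 - 1*(-178)) - 1*12665)) = 1/((199836/23 - 43769) + ((164 + 178) - 12665)) = 1/(-806851/23 + (342 - 12665)) = 1/(-806851/23 - 12323) = 1/(-1090280/23) = -23/1090280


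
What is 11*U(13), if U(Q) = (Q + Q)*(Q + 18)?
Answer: 8866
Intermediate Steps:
U(Q) = 2*Q*(18 + Q) (U(Q) = (2*Q)*(18 + Q) = 2*Q*(18 + Q))
11*U(13) = 11*(2*13*(18 + 13)) = 11*(2*13*31) = 11*806 = 8866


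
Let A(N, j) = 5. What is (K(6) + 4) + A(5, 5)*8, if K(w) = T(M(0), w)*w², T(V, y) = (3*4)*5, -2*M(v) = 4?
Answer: 2204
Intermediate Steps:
M(v) = -2 (M(v) = -½*4 = -2)
T(V, y) = 60 (T(V, y) = 12*5 = 60)
K(w) = 60*w²
(K(6) + 4) + A(5, 5)*8 = (60*6² + 4) + 5*8 = (60*36 + 4) + 40 = (2160 + 4) + 40 = 2164 + 40 = 2204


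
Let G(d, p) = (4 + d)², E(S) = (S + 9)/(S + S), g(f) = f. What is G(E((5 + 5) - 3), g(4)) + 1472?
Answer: 73424/49 ≈ 1498.4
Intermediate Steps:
E(S) = (9 + S)/(2*S) (E(S) = (9 + S)/((2*S)) = (9 + S)*(1/(2*S)) = (9 + S)/(2*S))
G(E((5 + 5) - 3), g(4)) + 1472 = (4 + (9 + ((5 + 5) - 3))/(2*((5 + 5) - 3)))² + 1472 = (4 + (9 + (10 - 3))/(2*(10 - 3)))² + 1472 = (4 + (½)*(9 + 7)/7)² + 1472 = (4 + (½)*(⅐)*16)² + 1472 = (4 + 8/7)² + 1472 = (36/7)² + 1472 = 1296/49 + 1472 = 73424/49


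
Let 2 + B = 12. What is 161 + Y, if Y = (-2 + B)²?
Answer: 225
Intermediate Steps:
B = 10 (B = -2 + 12 = 10)
Y = 64 (Y = (-2 + 10)² = 8² = 64)
161 + Y = 161 + 64 = 225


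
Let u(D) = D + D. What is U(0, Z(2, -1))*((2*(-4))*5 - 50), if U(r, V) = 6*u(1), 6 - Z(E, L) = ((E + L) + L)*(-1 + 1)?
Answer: -1080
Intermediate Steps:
Z(E, L) = 6 (Z(E, L) = 6 - ((E + L) + L)*(-1 + 1) = 6 - (E + 2*L)*0 = 6 - 1*0 = 6 + 0 = 6)
u(D) = 2*D
U(r, V) = 12 (U(r, V) = 6*(2*1) = 6*2 = 12)
U(0, Z(2, -1))*((2*(-4))*5 - 50) = 12*((2*(-4))*5 - 50) = 12*(-8*5 - 50) = 12*(-40 - 50) = 12*(-90) = -1080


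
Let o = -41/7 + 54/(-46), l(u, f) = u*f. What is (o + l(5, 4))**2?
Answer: 4359744/25921 ≈ 168.19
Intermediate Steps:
l(u, f) = f*u
o = -1132/161 (o = -41*1/7 + 54*(-1/46) = -41/7 - 27/23 = -1132/161 ≈ -7.0311)
(o + l(5, 4))**2 = (-1132/161 + 4*5)**2 = (-1132/161 + 20)**2 = (2088/161)**2 = 4359744/25921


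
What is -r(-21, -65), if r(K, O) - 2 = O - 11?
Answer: 74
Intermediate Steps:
r(K, O) = -9 + O (r(K, O) = 2 + (O - 11) = 2 + (-11 + O) = -9 + O)
-r(-21, -65) = -(-9 - 65) = -1*(-74) = 74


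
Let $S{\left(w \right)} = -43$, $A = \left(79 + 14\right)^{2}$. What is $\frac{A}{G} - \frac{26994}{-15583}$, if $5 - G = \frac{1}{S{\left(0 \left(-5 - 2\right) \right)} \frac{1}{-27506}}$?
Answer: $- \frac{1686244509}{141758551} \approx -11.895$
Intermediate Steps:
$A = 8649$ ($A = 93^{2} = 8649$)
$G = - \frac{27291}{43}$ ($G = 5 - \frac{1}{\left(-43\right) \frac{1}{-27506}} = 5 - \frac{1}{\left(-43\right) \left(- \frac{1}{27506}\right)} = 5 - \frac{1}{\frac{43}{27506}} = 5 - \frac{27506}{43} = - \frac{27291}{43} \approx -634.67$)
$\frac{A}{G} - \frac{26994}{-15583} = \frac{8649}{- \frac{27291}{43}} - \frac{26994}{-15583} = 8649 \left(- \frac{43}{27291}\right) - - \frac{26994}{15583} = - \frac{123969}{9097} + \frac{26994}{15583} = - \frac{1686244509}{141758551}$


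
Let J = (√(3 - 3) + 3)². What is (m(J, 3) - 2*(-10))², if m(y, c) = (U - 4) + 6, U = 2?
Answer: 576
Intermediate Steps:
J = 9 (J = (√0 + 3)² = (0 + 3)² = 3² = 9)
m(y, c) = 4 (m(y, c) = (2 - 4) + 6 = -2 + 6 = 4)
(m(J, 3) - 2*(-10))² = (4 - 2*(-10))² = (4 + 20)² = 24² = 576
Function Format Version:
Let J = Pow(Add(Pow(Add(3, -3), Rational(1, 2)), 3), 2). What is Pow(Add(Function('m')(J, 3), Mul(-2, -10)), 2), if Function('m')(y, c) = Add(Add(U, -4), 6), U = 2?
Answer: 576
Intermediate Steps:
J = 9 (J = Pow(Add(Pow(0, Rational(1, 2)), 3), 2) = Pow(Add(0, 3), 2) = Pow(3, 2) = 9)
Function('m')(y, c) = 4 (Function('m')(y, c) = Add(Add(2, -4), 6) = Add(-2, 6) = 4)
Pow(Add(Function('m')(J, 3), Mul(-2, -10)), 2) = Pow(Add(4, Mul(-2, -10)), 2) = Pow(Add(4, 20), 2) = Pow(24, 2) = 576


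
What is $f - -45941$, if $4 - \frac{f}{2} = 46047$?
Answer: $-46145$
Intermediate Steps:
$f = -92086$ ($f = 8 - 92094 = -92086$)
$f - -45941 = -92086 - -45941 = -92086 + 45941 = -46145$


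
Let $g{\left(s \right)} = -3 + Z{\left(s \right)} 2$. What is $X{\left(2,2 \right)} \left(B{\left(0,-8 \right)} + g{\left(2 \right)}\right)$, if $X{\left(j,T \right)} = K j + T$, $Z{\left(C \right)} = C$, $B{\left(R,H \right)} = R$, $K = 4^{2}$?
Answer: $34$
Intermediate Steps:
$K = 16$
$X{\left(j,T \right)} = T + 16 j$ ($X{\left(j,T \right)} = 16 j + T = T + 16 j$)
$g{\left(s \right)} = -3 + 2 s$ ($g{\left(s \right)} = -3 + s 2 = -3 + 2 s$)
$X{\left(2,2 \right)} \left(B{\left(0,-8 \right)} + g{\left(2 \right)}\right) = \left(2 + 16 \cdot 2\right) \left(0 + \left(-3 + 2 \cdot 2\right)\right) = \left(2 + 32\right) \left(0 + \left(-3 + 4\right)\right) = 34 \left(0 + 1\right) = 34 \cdot 1 = 34$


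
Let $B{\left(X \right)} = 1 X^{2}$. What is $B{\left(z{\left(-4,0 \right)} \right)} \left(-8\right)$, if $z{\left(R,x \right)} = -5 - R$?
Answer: $-8$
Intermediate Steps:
$B{\left(X \right)} = X^{2}$
$B{\left(z{\left(-4,0 \right)} \right)} \left(-8\right) = \left(-5 - -4\right)^{2} \left(-8\right) = \left(-5 + 4\right)^{2} \left(-8\right) = \left(-1\right)^{2} \left(-8\right) = 1 \left(-8\right) = -8$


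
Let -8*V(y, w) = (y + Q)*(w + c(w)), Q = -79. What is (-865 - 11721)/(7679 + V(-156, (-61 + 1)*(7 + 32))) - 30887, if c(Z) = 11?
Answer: -15007367533/485883 ≈ -30887.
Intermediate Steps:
V(y, w) = -(-79 + y)*(11 + w)/8 (V(y, w) = -(y - 79)*(w + 11)/8 = -(-79 + y)*(11 + w)/8)
(-865 - 11721)/(7679 + V(-156, (-61 + 1)*(7 + 32))) - 30887 = (-865 - 11721)/(7679 + (869/8 - 11/8*(-156) + 79*((-61 + 1)*(7 + 32))/8 - ⅛*(-61 + 1)*(7 + 32)*(-156))) - 30887 = -12586/(7679 + (869/8 + 429/2 + 79*(-60*39)/8 - ⅛*(-60*39)*(-156))) - 30887 = -12586/(7679 + (869/8 + 429/2 + (79/8)*(-2340) - ⅛*(-2340)*(-156))) - 30887 = -12586/(7679 + (869/8 + 429/2 - 46215/2 - 45630)) - 30887 = -12586/(7679 - 547315/8) - 30887 = -12586/(-485883/8) - 30887 = -12586*(-8/485883) - 30887 = 100688/485883 - 30887 = -15007367533/485883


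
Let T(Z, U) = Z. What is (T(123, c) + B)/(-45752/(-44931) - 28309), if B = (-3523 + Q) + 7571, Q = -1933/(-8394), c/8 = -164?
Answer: -524394298939/3558792783746 ≈ -0.14735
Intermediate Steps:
c = -1312 (c = 8*(-164) = -1312)
Q = 1933/8394 (Q = -1933*(-1/8394) = 1933/8394 ≈ 0.23028)
B = 33980845/8394 (B = (-3523 + 1933/8394) + 7571 = -29570129/8394 + 7571 = 33980845/8394 ≈ 4048.2)
(T(123, c) + B)/(-45752/(-44931) - 28309) = (123 + 33980845/8394)/(-45752/(-44931) - 28309) = 35013307/(8394*(-45752*(-1/44931) - 28309)) = 35013307/(8394*(45752/44931 - 28309)) = 35013307/(8394*(-1271905927/44931)) = (35013307/8394)*(-44931/1271905927) = -524394298939/3558792783746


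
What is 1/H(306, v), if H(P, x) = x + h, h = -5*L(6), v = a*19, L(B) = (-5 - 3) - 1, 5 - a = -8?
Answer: 1/292 ≈ 0.0034247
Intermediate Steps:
a = 13 (a = 5 - 1*(-8) = 5 + 8 = 13)
L(B) = -9 (L(B) = -8 - 1 = -9)
v = 247 (v = 13*19 = 247)
h = 45 (h = -5*(-9) = 45)
H(P, x) = 45 + x (H(P, x) = x + 45 = 45 + x)
1/H(306, v) = 1/(45 + 247) = 1/292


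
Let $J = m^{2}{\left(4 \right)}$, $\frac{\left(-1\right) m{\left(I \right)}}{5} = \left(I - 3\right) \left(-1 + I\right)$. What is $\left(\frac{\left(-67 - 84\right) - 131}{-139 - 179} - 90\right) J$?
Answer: $- \frac{1062675}{53} \approx -20050.0$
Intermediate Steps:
$m{\left(I \right)} = - 5 \left(-1 + I\right) \left(-3 + I\right)$ ($m{\left(I \right)} = - 5 \left(I - 3\right) \left(-1 + I\right) = - 5 \left(-3 + I\right) \left(-1 + I\right) = - 5 \left(-1 + I\right) \left(-3 + I\right)$)
$J = 225$ ($J = \left(-15 - 5 \cdot 4^{2} + 20 \cdot 4\right)^{2} = \left(-15 - 80 + 80\right)^{2} = \left(-15\right)^{2} = 225$)
$\left(\frac{\left(-67 - 84\right) - 131}{-139 - 179} - 90\right) J = \left(\frac{\left(-67 - 84\right) - 131}{-139 - 179} - 90\right) 225 = \left(\frac{-151 - 131}{-318} - 90\right) 225 = \left(\left(-282\right) \left(- \frac{1}{318}\right) - 90\right) 225 = \left(\frac{47}{53} - 90\right) 225 = \left(- \frac{4723}{53}\right) 225 = - \frac{1062675}{53}$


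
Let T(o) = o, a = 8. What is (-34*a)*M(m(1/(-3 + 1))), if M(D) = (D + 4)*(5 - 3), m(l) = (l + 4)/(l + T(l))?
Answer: -272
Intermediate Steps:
m(l) = (4 + l)/(2*l) (m(l) = (l + 4)/(l + l) = (4 + l)/((2*l)) = (4 + l)*(1/(2*l)) = (4 + l)/(2*l))
M(D) = 8 + 2*D (M(D) = (4 + D)*2 = 8 + 2*D)
(-34*a)*M(m(1/(-3 + 1))) = (-34*8)*(8 + 2*((4 + 1/(-3 + 1))/(2*(1/(-3 + 1))))) = -272*(8 + 2*((4 + 1/(-2))/(2*(1/(-2))))) = -272*(8 + 2*((4 - 1/2)/(2*(-1/2)))) = -272*(8 + 2*((1/2)*(-2)*(7/2))) = -272*(8 + 2*(-7/2)) = -272*(8 - 7) = -272*1 = -272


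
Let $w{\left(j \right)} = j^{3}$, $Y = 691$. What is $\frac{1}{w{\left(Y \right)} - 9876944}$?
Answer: $\frac{1}{320062427} \approx 3.1244 \cdot 10^{-9}$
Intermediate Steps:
$\frac{1}{w{\left(Y \right)} - 9876944} = \frac{1}{691^{3} - 9876944} = \frac{1}{329939371 - 9876944} = \frac{1}{320062427}$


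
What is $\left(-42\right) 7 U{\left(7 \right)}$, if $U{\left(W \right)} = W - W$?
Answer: $0$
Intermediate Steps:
$U{\left(W \right)} = 0$
$\left(-42\right) 7 U{\left(7 \right)} = \left(-42\right) 7 \cdot 0 = \left(-294\right) 0 = 0$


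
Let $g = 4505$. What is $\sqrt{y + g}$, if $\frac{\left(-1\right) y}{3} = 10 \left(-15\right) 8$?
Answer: $\sqrt{8105} \approx 90.028$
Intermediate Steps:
$y = 3600$ ($y = - 3 \cdot 10 \left(-15\right) 8 = - 3 \left(\left(-150\right) 8\right) = \left(-3\right) \left(-1200\right) = 3600$)
$\sqrt{y + g} = \sqrt{3600 + 4505} = \sqrt{8105}$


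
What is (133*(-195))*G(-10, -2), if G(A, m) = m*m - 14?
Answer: 259350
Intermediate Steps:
G(A, m) = -14 + m² (G(A, m) = m² - 14 = -14 + m²)
(133*(-195))*G(-10, -2) = (133*(-195))*(-14 + (-2)²) = -25935*(-14 + 4) = -25935*(-10) = 259350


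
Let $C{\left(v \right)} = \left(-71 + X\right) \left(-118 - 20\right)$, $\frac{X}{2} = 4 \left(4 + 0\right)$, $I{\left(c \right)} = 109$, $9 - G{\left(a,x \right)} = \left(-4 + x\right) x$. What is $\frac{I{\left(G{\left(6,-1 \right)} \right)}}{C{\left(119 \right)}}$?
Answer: $\frac{109}{5382} \approx 0.020253$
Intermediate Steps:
$G{\left(a,x \right)} = 9 - x \left(-4 + x\right)$ ($G{\left(a,x \right)} = 9 - \left(-4 + x\right) x = 9 - x \left(-4 + x\right)$)
$X = 32$ ($X = 2 \cdot 4 \left(4 + 0\right) = 2 \cdot 4 \cdot 4 = 2 \cdot 16 = 32$)
$C{\left(v \right)} = 5382$ ($C{\left(v \right)} = \left(-71 + 32\right) \left(-118 - 20\right) = \left(-39\right) \left(-138\right) = 5382$)
$\frac{I{\left(G{\left(6,-1 \right)} \right)}}{C{\left(119 \right)}} = \frac{109}{5382}$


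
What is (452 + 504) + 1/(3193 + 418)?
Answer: 3452117/3611 ≈ 956.00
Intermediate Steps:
(452 + 504) + 1/(3193 + 418) = 956 + 1/3611 = 3452117/3611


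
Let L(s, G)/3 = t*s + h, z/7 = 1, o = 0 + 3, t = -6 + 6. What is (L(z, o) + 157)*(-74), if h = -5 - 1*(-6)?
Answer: -11840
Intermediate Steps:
t = 0
h = 1 (h = -5 + 6 = 1)
o = 3
z = 7 (z = 7*1 = 7)
L(s, G) = 3 (L(s, G) = 3*(0*s + 1) = 3*(0 + 1) = 3*1 = 3)
(L(z, o) + 157)*(-74) = (3 + 157)*(-74) = 160*(-74) = -11840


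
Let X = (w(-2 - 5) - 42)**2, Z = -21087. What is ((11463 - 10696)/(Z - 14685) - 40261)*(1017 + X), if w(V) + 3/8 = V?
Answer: -318450758789267/2289408 ≈ -1.3910e+8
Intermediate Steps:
w(V) = -3/8 + V
X = 156025/64 (X = ((-3/8 + (-2 - 5)) - 42)**2 = ((-3/8 - 7) - 42)**2 = (-59/8 - 42)**2 = (-395/8)**2 = 156025/64 ≈ 2437.9)
((11463 - 10696)/(Z - 14685) - 40261)*(1017 + X) = ((11463 - 10696)/(-21087 - 14685) - 40261)*(1017 + 156025/64) = (767/(-35772) - 40261)*(221113/64) = (767*(-1/35772) - 40261)*(221113/64) = (-767/35772 - 40261)*(221113/64) = -1440217259/35772*221113/64 = -318450758789267/2289408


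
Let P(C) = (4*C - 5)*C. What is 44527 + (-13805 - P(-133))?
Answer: -40699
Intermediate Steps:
P(C) = C*(-5 + 4*C) (P(C) = (-5 + 4*C)*C = C*(-5 + 4*C))
44527 + (-13805 - P(-133)) = 44527 + (-13805 - (-133)*(-5 + 4*(-133))) = 44527 + (-13805 - (-133)*(-5 - 532)) = 44527 + (-13805 - (-133)*(-537)) = 44527 + (-13805 - 1*71421) = 44527 + (-13805 - 71421) = 44527 - 85226 = -40699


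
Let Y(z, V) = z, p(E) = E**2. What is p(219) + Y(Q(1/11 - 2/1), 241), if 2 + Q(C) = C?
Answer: 527528/11 ≈ 47957.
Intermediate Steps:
Q(C) = -2 + C
p(219) + Y(Q(1/11 - 2/1), 241) = 219**2 + (-2 + (1/11 - 2/1)) = 47961 + (-2 + (1*(1/11) - 2*1)) = 47961 + (-2 + (1/11 - 2)) = 47961 + (-2 - 21/11) = 47961 - 43/11 = 527528/11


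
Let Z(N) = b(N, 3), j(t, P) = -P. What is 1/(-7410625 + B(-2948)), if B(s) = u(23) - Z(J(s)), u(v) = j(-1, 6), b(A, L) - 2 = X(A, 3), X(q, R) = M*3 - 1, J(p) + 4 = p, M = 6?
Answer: -1/7410650 ≈ -1.3494e-7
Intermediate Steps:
J(p) = -4 + p
X(q, R) = 17 (X(q, R) = 6*3 - 1 = 18 - 1 = 17)
b(A, L) = 19 (b(A, L) = 2 + 17 = 19)
u(v) = -6 (u(v) = -1*6 = -6)
Z(N) = 19
B(s) = -25 (B(s) = -6 - 1*19 = -6 - 19 = -25)
1/(-7410625 + B(-2948)) = 1/(-7410625 - 25) = 1/(-7410650) = -1/7410650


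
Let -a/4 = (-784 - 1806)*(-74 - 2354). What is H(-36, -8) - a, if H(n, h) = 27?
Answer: 25154107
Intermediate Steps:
a = -25154080 (a = -4*(-784 - 1806)*(-74 - 2354) = -(-10360)*(-2428) = -4*6288520 = -25154080)
H(-36, -8) - a = 27 - 1*(-25154080) = 27 + 25154080 = 25154107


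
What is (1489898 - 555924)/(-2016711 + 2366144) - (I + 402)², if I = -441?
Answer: -530553619/349433 ≈ -1518.3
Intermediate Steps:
(1489898 - 555924)/(-2016711 + 2366144) - (I + 402)² = (1489898 - 555924)/(-2016711 + 2366144) - (-441 + 402)² = 933974/349433 - 1*(-39)² = 933974*(1/349433) - 1*1521 = 933974/349433 - 1521 = -530553619/349433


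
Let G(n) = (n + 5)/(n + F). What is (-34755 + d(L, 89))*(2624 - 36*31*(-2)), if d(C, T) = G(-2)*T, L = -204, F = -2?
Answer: -169094418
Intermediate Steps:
G(n) = (5 + n)/(-2 + n) (G(n) = (n + 5)/(n - 2) = (5 + n)/(-2 + n))
d(C, T) = -3*T/4 (d(C, T) = ((5 - 2)/(-2 - 2))*T = (3/(-4))*T = (-¼*3)*T = -3*T/4)
(-34755 + d(L, 89))*(2624 - 36*31*(-2)) = (-34755 - ¾*89)*(2624 - 36*31*(-2)) = (-34755 - 267/4)*(2624 - 1116*(-2)) = -139287*(2624 + 2232)/4 = -139287/4*4856 = -169094418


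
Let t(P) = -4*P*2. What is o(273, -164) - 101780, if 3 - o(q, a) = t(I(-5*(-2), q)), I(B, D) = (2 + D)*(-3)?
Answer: -108377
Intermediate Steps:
I(B, D) = -6 - 3*D
t(P) = -8*P
o(q, a) = -45 - 24*q (o(q, a) = 3 - (-8)*(-6 - 3*q) = 3 - (48 + 24*q) = 3 + (-48 - 24*q) = -45 - 24*q)
o(273, -164) - 101780 = (-45 - 24*273) - 101780 = (-45 - 6552) - 101780 = -6597 - 101780 = -108377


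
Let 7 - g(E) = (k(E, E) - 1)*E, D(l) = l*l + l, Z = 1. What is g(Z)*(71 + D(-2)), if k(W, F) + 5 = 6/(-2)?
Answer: 1168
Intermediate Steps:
k(W, F) = -8 (k(W, F) = -5 + 6/(-2) = -5 + 6*(-1/2) = -5 - 3 = -8)
D(l) = l + l**2 (D(l) = l**2 + l = l + l**2)
g(E) = 7 + 9*E (g(E) = 7 - (-8 - 1)*E = 7 - (-9)*E = 7 + 9*E)
g(Z)*(71 + D(-2)) = (7 + 9*1)*(71 - 2*(1 - 2)) = (7 + 9)*(71 - 2*(-1)) = 16*(71 + 2) = 16*73 = 1168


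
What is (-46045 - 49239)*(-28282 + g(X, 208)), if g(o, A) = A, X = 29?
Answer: 2675003016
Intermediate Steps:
(-46045 - 49239)*(-28282 + g(X, 208)) = (-46045 - 49239)*(-28282 + 208) = -95284*(-28074) = 2675003016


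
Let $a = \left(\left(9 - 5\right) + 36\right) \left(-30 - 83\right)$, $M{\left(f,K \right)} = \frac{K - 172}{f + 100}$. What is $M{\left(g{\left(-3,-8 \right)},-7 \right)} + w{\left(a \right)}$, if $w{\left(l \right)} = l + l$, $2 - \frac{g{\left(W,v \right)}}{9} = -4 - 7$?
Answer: $- \frac{1961859}{217} \approx -9040.8$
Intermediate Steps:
$g{\left(W,v \right)} = 117$ ($g{\left(W,v \right)} = 18 - 9 \left(-4 - 7\right) = 18 - -99 = 18 + 99 = 117$)
$M{\left(f,K \right)} = \frac{-172 + K}{100 + f}$
$a = -4520$ ($a = \left(4 + 36\right) \left(-113\right) = 40 \left(-113\right) = -4520$)
$w{\left(l \right)} = 2 l$
$M{\left(g{\left(-3,-8 \right)},-7 \right)} + w{\left(a \right)} = \frac{-172 - 7}{100 + 117} + 2 \left(-4520\right) = \frac{1}{217} \left(-179\right) - 9040 = - \frac{179}{217} - 9040 = - \frac{1961859}{217}$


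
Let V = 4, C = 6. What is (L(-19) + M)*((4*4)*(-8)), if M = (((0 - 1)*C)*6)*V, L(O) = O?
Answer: 20864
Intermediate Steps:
M = -144 (M = (((0 - 1)*6)*6)*4 = (-1*6*6)*4 = -6*6*4 = -36*4 = -144)
(L(-19) + M)*((4*4)*(-8)) = (-19 - 144)*((4*4)*(-8)) = -2608*(-8) = -163*(-128) = 20864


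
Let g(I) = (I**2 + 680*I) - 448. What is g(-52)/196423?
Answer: -33104/196423 ≈ -0.16853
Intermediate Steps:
g(I) = -448 + I**2 + 680*I
g(-52)/196423 = (-448 + (-52)**2 + 680*(-52))/196423 = (-448 + 2704 - 35360)*(1/196423) = -33104*1/196423 = -33104/196423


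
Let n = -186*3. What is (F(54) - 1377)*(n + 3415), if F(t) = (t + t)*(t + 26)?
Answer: 20750391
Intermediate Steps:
F(t) = 2*t*(26 + t) (F(t) = (2*t)*(26 + t) = 2*t*(26 + t))
n = -558
(F(54) - 1377)*(n + 3415) = (2*54*(26 + 54) - 1377)*(-558 + 3415) = (2*54*80 - 1377)*2857 = (8640 - 1377)*2857 = 7263*2857 = 20750391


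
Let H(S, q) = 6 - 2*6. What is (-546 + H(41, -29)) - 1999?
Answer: -2551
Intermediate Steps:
H(S, q) = -6 (H(S, q) = 6 - 12 = -6)
(-546 + H(41, -29)) - 1999 = (-546 - 6) - 1999 = -552 - 1999 = -2551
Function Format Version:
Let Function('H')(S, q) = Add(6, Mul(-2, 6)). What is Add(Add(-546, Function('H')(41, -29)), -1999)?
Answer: -2551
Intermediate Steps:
Function('H')(S, q) = -6 (Function('H')(S, q) = Add(6, -12) = -6)
Add(Add(-546, Function('H')(41, -29)), -1999) = Add(Add(-546, -6), -1999) = Add(-552, -1999) = -2551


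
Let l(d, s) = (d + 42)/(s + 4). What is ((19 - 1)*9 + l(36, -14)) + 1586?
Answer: 8701/5 ≈ 1740.2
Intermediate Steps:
l(d, s) = (42 + d)/(4 + s)
((19 - 1)*9 + l(36, -14)) + 1586 = ((19 - 1)*9 + (42 + 36)/(4 - 14)) + 1586 = (18*9 + 78/(-10)) + 1586 = (162 - ⅒*78) + 1586 = (162 - 39/5) + 1586 = 771/5 + 1586 = 8701/5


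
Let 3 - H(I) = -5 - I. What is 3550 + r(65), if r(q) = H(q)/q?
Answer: 230823/65 ≈ 3551.1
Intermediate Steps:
H(I) = 8 + I (H(I) = 3 - (-5 - I) = 3 + (5 + I) = 8 + I)
r(q) = (8 + q)/q
3550 + r(65) = 3550 + (8 + 65)/65 = 3550 + (1/65)*73 = 3550 + 73/65 = 230823/65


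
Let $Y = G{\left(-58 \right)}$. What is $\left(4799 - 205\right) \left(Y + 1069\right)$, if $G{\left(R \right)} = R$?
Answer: $4644534$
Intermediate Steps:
$Y = -58$
$\left(4799 - 205\right) \left(Y + 1069\right) = \left(4799 - 205\right) \left(-58 + 1069\right) = 4594 \cdot 1011 = 4644534$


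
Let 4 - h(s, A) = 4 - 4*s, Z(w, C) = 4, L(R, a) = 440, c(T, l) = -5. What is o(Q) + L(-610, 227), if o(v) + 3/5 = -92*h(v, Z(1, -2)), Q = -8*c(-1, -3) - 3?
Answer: -65883/5 ≈ -13177.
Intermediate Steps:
Q = 37 (Q = -8*(-5) - 3 = 40 - 3 = 37)
h(s, A) = 4*s (h(s, A) = 4 - (4 - 4*s) = 4 + (-4 + 4*s) = 4*s)
o(v) = -3/5 - 368*v
o(Q) + L(-610, 227) = (-3/5 - 368*37) + 440 = (-3/5 - 13616) + 440 = -68083/5 + 440 = -65883/5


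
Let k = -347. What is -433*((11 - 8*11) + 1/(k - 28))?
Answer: 12503308/375 ≈ 33342.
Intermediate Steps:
-433*((11 - 8*11) + 1/(k - 28)) = -433*((11 - 8*11) + 1/(-347 - 28)) = -433*((11 - 88) + 1/(-375)) = -433*(-77 - 1/375) = -433*(-28876/375) = 12503308/375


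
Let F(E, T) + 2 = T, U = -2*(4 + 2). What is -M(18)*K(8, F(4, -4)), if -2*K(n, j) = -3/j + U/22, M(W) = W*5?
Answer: -45/22 ≈ -2.0455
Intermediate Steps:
M(W) = 5*W
U = -12 (U = -2*6 = -12)
F(E, T) = -2 + T
K(n, j) = 3/11 + 3/(2*j) (K(n, j) = -(-3/j - 12/22)/2 = -(-3/j - 12*1/22)/2 = -(-3/j - 6/11)/2 = -(-6/11 - 3/j)/2 = 3/11 + 3/(2*j))
-M(18)*K(8, F(4, -4)) = -5*18*3*(11 + 2*(-2 - 4))/(22*(-2 - 4)) = -90*(3/22)*(11 + 2*(-6))/(-6) = -90*(3/22)*(-⅙)*(11 - 12) = -90*(3/22)*(-⅙)*(-1) = -90/44 = -1*45/22 = -45/22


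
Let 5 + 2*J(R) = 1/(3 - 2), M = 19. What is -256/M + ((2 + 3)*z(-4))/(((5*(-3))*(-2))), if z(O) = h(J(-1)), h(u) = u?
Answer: -787/57 ≈ -13.807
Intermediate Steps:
J(R) = -2 (J(R) = -5/2 + 1/(2*(3 - 2)) = -5/2 + (½)/1 = -5/2 + (½)*1 = -5/2 + ½ = -2)
z(O) = -2
-256/M + ((2 + 3)*z(-4))/(((5*(-3))*(-2))) = -256/19 + ((2 + 3)*(-2))/(((5*(-3))*(-2))) = -256*1/19 + (5*(-2))/((-15*(-2))) = -256/19 - 10/30 = -256/19 - 10*1/30 = -256/19 - ⅓ = -787/57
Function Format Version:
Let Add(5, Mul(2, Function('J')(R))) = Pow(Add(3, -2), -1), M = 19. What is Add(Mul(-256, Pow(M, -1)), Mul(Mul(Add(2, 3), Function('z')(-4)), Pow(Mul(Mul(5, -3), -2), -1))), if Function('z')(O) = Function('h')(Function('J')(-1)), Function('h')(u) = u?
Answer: Rational(-787, 57) ≈ -13.807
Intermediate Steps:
Function('J')(R) = -2 (Function('J')(R) = Add(Rational(-5, 2), Mul(Rational(1, 2), Pow(Add(3, -2), -1))) = Add(Rational(-5, 2), Mul(Rational(1, 2), Pow(1, -1))) = Add(Rational(-5, 2), Mul(Rational(1, 2), 1)) = Add(Rational(-5, 2), Rational(1, 2)) = -2)
Function('z')(O) = -2
Add(Mul(-256, Pow(M, -1)), Mul(Mul(Add(2, 3), Function('z')(-4)), Pow(Mul(Mul(5, -3), -2), -1))) = Add(Mul(-256, Pow(19, -1)), Mul(Mul(Add(2, 3), -2), Pow(Mul(Mul(5, -3), -2), -1))) = Add(Mul(-256, Rational(1, 19)), Mul(Mul(5, -2), Pow(Mul(-15, -2), -1))) = Add(Rational(-256, 19), Mul(-10, Pow(30, -1))) = Add(Rational(-256, 19), Mul(-10, Rational(1, 30))) = Add(Rational(-256, 19), Rational(-1, 3)) = Rational(-787, 57)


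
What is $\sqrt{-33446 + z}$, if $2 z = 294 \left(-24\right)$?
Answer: $i \sqrt{36974} \approx 192.29 i$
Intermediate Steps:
$z = -3528$ ($z = \frac{294 \left(-24\right)}{2} = \frac{1}{2} \left(-7056\right) = -3528$)
$\sqrt{-33446 + z} = \sqrt{-33446 - 3528} = \sqrt{-36974} = i \sqrt{36974}$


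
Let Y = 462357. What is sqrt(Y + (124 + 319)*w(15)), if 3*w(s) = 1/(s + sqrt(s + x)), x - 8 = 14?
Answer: sqrt(62419524 + 4161213*sqrt(37))/(3*sqrt(15 + sqrt(37))) ≈ 679.97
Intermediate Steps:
x = 22 (x = 8 + 14 = 22)
w(s) = 1/(3*(s + sqrt(22 + s))) (w(s) = 1/(3*(s + sqrt(s + 22))) = 1/(3*(s + sqrt(22 + s))))
sqrt(Y + (124 + 319)*w(15)) = sqrt(462357 + (124 + 319)*(1/(3*(15 + sqrt(22 + 15))))) = sqrt(462357 + 443*(1/(3*(15 + sqrt(37))))) = sqrt(462357 + 443/(3*(15 + sqrt(37))))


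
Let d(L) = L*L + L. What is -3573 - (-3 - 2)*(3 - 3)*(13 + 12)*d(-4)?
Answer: -3573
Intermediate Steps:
d(L) = L + L² (d(L) = L² + L = L + L²)
-3573 - (-3 - 2)*(3 - 3)*(13 + 12)*d(-4) = -3573 - (-3 - 2)*(3 - 3)*(13 + 12)*(-4*(1 - 4)) = -3573 - (-5*0)*25*(-4*(-3)) = -3573 - 0*25*12 = -3573 - 0*300 = -3573 - 1*0 = -3573 + 0 = -3573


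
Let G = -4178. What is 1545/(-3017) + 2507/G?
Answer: -14018629/12605026 ≈ -1.1121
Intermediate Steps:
1545/(-3017) + 2507/G = 1545/(-3017) + 2507/(-4178) = 1545*(-1/3017) + 2507*(-1/4178) = -1545/3017 - 2507/4178 = -14018629/12605026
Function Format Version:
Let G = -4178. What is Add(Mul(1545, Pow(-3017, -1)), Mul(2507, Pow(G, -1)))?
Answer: Rational(-14018629, 12605026) ≈ -1.1121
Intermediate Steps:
Add(Mul(1545, Pow(-3017, -1)), Mul(2507, Pow(G, -1))) = Add(Mul(1545, Pow(-3017, -1)), Mul(2507, Pow(-4178, -1))) = Add(Mul(1545, Rational(-1, 3017)), Mul(2507, Rational(-1, 4178))) = Add(Rational(-1545, 3017), Rational(-2507, 4178)) = Rational(-14018629, 12605026)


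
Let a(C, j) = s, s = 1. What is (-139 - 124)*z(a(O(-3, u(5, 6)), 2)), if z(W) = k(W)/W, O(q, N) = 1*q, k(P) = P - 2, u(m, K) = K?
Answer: 263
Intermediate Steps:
k(P) = -2 + P
O(q, N) = q
a(C, j) = 1
z(W) = (-2 + W)/W
(-139 - 124)*z(a(O(-3, u(5, 6)), 2)) = (-139 - 124)*((-2 + 1)/1) = -263*(-1) = 263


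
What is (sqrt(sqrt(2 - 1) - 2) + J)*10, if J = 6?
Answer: 60 + 10*I ≈ 60.0 + 10.0*I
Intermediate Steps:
(sqrt(sqrt(2 - 1) - 2) + J)*10 = (sqrt(sqrt(2 - 1) - 2) + 6)*10 = (sqrt(sqrt(1) - 2) + 6)*10 = (sqrt(1 - 2) + 6)*10 = (sqrt(-1) + 6)*10 = (I + 6)*10 = (6 + I)*10 = 60 + 10*I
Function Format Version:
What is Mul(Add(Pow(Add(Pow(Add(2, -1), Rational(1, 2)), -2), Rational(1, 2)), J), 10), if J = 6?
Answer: Add(60, Mul(10, I)) ≈ Add(60.000, Mul(10.000, I))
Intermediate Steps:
Mul(Add(Pow(Add(Pow(Add(2, -1), Rational(1, 2)), -2), Rational(1, 2)), J), 10) = Mul(Add(Pow(Add(Pow(Add(2, -1), Rational(1, 2)), -2), Rational(1, 2)), 6), 10) = Mul(Add(Pow(Add(Pow(1, Rational(1, 2)), -2), Rational(1, 2)), 6), 10) = Mul(Add(Pow(Add(1, -2), Rational(1, 2)), 6), 10) = Mul(Add(Pow(-1, Rational(1, 2)), 6), 10) = Mul(Add(I, 6), 10) = Mul(Add(6, I), 10) = Add(60, Mul(10, I))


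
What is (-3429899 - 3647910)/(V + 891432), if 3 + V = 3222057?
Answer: -7077809/4113486 ≈ -1.7206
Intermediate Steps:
V = 3222054 (V = -3 + 3222057 = 3222054)
(-3429899 - 3647910)/(V + 891432) = (-3429899 - 3647910)/(3222054 + 891432) = -7077809/4113486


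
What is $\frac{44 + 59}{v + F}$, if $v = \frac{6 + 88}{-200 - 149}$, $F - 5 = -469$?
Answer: $- \frac{35947}{162030} \approx -0.22185$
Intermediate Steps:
$F = -464$ ($F = 5 - 469 = -464$)
$v = - \frac{94}{349}$ ($v = \frac{94}{-349} = 94 \left(- \frac{1}{349}\right) = - \frac{94}{349} \approx -0.26934$)
$\frac{44 + 59}{v + F} = \frac{44 + 59}{- \frac{94}{349} - 464} = \frac{103}{- \frac{162030}{349}} = 103 \left(- \frac{349}{162030}\right) = - \frac{35947}{162030}$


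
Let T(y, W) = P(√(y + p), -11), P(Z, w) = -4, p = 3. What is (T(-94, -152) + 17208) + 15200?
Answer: 32404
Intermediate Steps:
T(y, W) = -4
(T(-94, -152) + 17208) + 15200 = (-4 + 17208) + 15200 = 17204 + 15200 = 32404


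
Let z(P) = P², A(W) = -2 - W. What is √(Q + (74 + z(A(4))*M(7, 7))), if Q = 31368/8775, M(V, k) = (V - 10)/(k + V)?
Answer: 2*√32541418/1365 ≈ 8.3583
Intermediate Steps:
M(V, k) = (-10 + V)/(V + k)
Q = 10456/2925 (Q = 31368*(1/8775) = 10456/2925 ≈ 3.5747)
√(Q + (74 + z(A(4))*M(7, 7))) = √(10456/2925 + (74 + (-2 - 1*4)²*((-10 + 7)/(7 + 7)))) = √(10456/2925 + (74 + (-2 - 4)²*(-3/14))) = √(10456/2925 + (74 + (-6)²*((1/14)*(-3)))) = √(10456/2925 + (74 + 36*(-3/14))) = √(10456/2925 + (74 - 54/7)) = √(10456/2925 + 464/7) = √(1430392/20475) = 2*√32541418/1365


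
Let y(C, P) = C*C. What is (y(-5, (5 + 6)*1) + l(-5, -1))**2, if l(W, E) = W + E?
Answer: 361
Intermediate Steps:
y(C, P) = C**2
l(W, E) = E + W
(y(-5, (5 + 6)*1) + l(-5, -1))**2 = ((-5)**2 + (-1 - 5))**2 = (25 - 6)**2 = 19**2 = 361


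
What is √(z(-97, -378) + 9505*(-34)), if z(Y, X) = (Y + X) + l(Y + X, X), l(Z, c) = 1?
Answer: 2*I*√80911 ≈ 568.9*I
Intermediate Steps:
z(Y, X) = 1 + X + Y (z(Y, X) = (Y + X) + 1 = (X + Y) + 1 = 1 + X + Y)
√(z(-97, -378) + 9505*(-34)) = √((1 - 378 - 97) + 9505*(-34)) = √(-474 - 323170) = √(-323644) = 2*I*√80911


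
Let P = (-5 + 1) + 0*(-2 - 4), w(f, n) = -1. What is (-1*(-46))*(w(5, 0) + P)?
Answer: -230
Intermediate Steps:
P = -4 (P = -4 + 0*(-6) = -4 + 0 = -4)
(-1*(-46))*(w(5, 0) + P) = (-1*(-46))*(-1 - 4) = 46*(-5) = -230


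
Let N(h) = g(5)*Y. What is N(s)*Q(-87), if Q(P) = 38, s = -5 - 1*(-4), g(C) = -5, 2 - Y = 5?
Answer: 570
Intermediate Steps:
Y = -3 (Y = 2 - 1*5 = 2 - 5 = -3)
s = -1 (s = -5 + 4 = -1)
N(h) = 15 (N(h) = -5*(-3) = 15)
N(s)*Q(-87) = 15*38 = 570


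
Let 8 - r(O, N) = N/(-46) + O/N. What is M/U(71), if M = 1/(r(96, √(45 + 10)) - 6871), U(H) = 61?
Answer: -798715940/334375677151839 + 200606*√55/334375677151839 ≈ -2.3842e-6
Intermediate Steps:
r(O, N) = 8 + N/46 - O/N (r(O, N) = 8 - (N/(-46) + O/N) = 8 - (N*(-1/46) + O/N) = 8 - (-N/46 + O/N) = 8 + (N/46 - O/N) = 8 + N/46 - O/N)
M = 1/(-6863 - 4361*√55/2530) (M = 1/((8 + √(45 + 10)/46 - 1*96/√(45 + 10)) - 6871) = 1/((8 + √55/46 - 1*96/√55) - 6871) = 1/((8 + √55/46 - 1*96*√55/55) - 6871) = 1/((8 + √55/46 - 96*√55/55) - 6871) = 1/((8 - 4361*√55/2530) - 6871) = 1/(-6863 - 4361*√55/2530) ≈ -0.00014544)
M/U(71) = (-798715940/5481568477899 + 200606*√55/5481568477899)/61 = (-798715940/5481568477899 + 200606*√55/5481568477899)*(1/61) = -798715940/334375677151839 + 200606*√55/334375677151839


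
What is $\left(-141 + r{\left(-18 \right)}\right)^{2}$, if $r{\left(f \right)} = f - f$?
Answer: $19881$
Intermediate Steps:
$r{\left(f \right)} = 0$
$\left(-141 + r{\left(-18 \right)}\right)^{2} = \left(-141 + 0\right)^{2} = \left(-141\right)^{2} = 19881$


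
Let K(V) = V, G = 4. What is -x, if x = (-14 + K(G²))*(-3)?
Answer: 6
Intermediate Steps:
x = -6 (x = (-14 + 4²)*(-3) = (-14 + 16)*(-3) = 2*(-3) = -6)
-x = -1*(-6) = 6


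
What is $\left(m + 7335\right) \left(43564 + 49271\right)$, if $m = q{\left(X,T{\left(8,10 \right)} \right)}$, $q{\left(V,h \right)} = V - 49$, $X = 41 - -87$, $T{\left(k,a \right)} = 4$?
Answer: $688278690$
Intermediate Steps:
$X = 128$ ($X = 41 + 87 = 128$)
$q{\left(V,h \right)} = -49 + V$ ($q{\left(V,h \right)} = V - 49 = -49 + V$)
$m = 79$ ($m = -49 + 128 = 79$)
$\left(m + 7335\right) \left(43564 + 49271\right) = \left(79 + 7335\right) \left(43564 + 49271\right) = 7414 \cdot 92835 = 688278690$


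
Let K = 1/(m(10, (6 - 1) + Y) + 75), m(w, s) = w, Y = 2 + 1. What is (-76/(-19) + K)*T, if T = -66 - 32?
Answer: -33418/85 ≈ -393.15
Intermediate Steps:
Y = 3
K = 1/85 (K = 1/(10 + 75) = 1/85 ≈ 0.011765)
T = -98
(-76/(-19) + K)*T = (-76/(-19) + 1/85)*(-98) = (-76*(-1/19) + 1/85)*(-98) = (4 + 1/85)*(-98) = (341/85)*(-98) = -33418/85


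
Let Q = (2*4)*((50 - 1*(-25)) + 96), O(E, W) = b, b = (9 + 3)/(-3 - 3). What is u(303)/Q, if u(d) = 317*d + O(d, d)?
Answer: 96049/1368 ≈ 70.211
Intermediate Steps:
b = -2 (b = 12/(-6) = 12*(-⅙) = -2)
O(E, W) = -2
u(d) = -2 + 317*d (u(d) = 317*d - 2 = -2 + 317*d)
Q = 1368 (Q = 8*((50 + 25) + 96) = 8*(75 + 96) = 8*171 = 1368)
u(303)/Q = (-2 + 317*303)/1368 = (-2 + 96051)*(1/1368) = 96049*(1/1368) = 96049/1368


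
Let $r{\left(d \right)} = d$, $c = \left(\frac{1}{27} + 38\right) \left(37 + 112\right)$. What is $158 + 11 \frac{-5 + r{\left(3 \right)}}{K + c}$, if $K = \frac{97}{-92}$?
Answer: $\frac{2223873878}{14075497} \approx 158.0$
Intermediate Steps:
$c = \frac{153023}{27}$ ($c = \left(\frac{1}{27} + 38\right) 149 = \frac{1027}{27} \cdot 149 = \frac{153023}{27} \approx 5667.5$)
$K = - \frac{97}{92}$ ($K = 97 \left(- \frac{1}{92}\right) = - \frac{97}{92} \approx -1.0543$)
$158 + 11 \frac{-5 + r{\left(3 \right)}}{K + c} = 158 + 11 \frac{-5 + 3}{- \frac{97}{92} + \frac{153023}{27}} = 158 + 11 \left(- \frac{2}{\frac{14075497}{2484}}\right) = 158 + 11 \left(\left(-2\right) \frac{2484}{14075497}\right) = 158 + 11 \left(- \frac{4968}{14075497}\right) = 158 - \frac{54648}{14075497} = \frac{2223873878}{14075497}$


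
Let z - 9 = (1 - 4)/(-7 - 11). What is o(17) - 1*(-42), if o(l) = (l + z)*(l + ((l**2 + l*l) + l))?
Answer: 16056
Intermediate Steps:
z = 55/6 (z = 9 + (1 - 4)/(-7 - 11) = 9 - 3/(-18) = 9 - 3*(-1/18) = 9 + 1/6 = 55/6 ≈ 9.1667)
o(l) = (55/6 + l)*(2*l + 2*l**2) (o(l) = (l + 55/6)*(l + ((l**2 + l*l) + l)) = (55/6 + l)*(l + ((l**2 + l**2) + l)) = (55/6 + l)*(l + (2*l**2 + l)) = (55/6 + l)*(l + (l + 2*l**2)) = (55/6 + l)*(2*l + 2*l**2))
o(17) - 1*(-42) = (1/3)*17*(55 + 6*17**2 + 61*17) - 1*(-42) = (1/3)*17*(55 + 6*289 + 1037) + 42 = (1/3)*17*(55 + 1734 + 1037) + 42 = (1/3)*17*2826 + 42 = 16014 + 42 = 16056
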